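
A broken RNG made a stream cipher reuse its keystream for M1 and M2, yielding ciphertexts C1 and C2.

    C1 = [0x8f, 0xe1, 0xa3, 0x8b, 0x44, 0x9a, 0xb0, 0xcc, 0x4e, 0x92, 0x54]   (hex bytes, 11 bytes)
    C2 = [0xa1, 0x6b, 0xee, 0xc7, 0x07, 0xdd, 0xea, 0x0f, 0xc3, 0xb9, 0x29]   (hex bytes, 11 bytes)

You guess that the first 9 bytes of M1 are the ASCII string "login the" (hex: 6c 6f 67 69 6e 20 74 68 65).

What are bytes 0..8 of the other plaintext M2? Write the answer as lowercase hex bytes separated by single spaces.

First, C1 ⊕ C2 = (M1 ⊕ K) ⊕ (M2 ⊕ K) = M1 ⊕ M2, so the key drops out. Then M2 = (M1 ⊕ M2) ⊕ M1 over the first 9 bytes.
byte 0: (8f ⊕ a1) ⊕ 6c = 2e ⊕ 6c = 42
byte 1: (e1 ⊕ 6b) ⊕ 6f = 8a ⊕ 6f = e5
byte 2: (a3 ⊕ ee) ⊕ 67 = 4d ⊕ 67 = 2a
byte 3: (8b ⊕ c7) ⊕ 69 = 4c ⊕ 69 = 25
byte 4: (44 ⊕ 07) ⊕ 6e = 43 ⊕ 6e = 2d
byte 5: (9a ⊕ dd) ⊕ 20 = 47 ⊕ 20 = 67
byte 6: (b0 ⊕ ea) ⊕ 74 = 5a ⊕ 74 = 2e
byte 7: (cc ⊕ 0f) ⊕ 68 = c3 ⊕ 68 = ab
byte 8: (4e ⊕ c3) ⊕ 65 = 8d ⊕ 65 = e8

42 e5 2a 25 2d 67 2e ab e8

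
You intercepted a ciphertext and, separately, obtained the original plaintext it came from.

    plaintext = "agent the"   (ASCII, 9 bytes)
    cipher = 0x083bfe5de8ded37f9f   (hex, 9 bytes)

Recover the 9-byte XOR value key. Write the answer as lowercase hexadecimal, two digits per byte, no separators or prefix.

695c9b339cfea717fa

Since cipher = plaintext ⊕ key, XORing both sides with plaintext gives key = plaintext ⊕ cipher.
byte 0: 61 ^ 08 = 69
byte 1: 67 ^ 3b = 5c
byte 2: 65 ^ fe = 9b
byte 3: 6e ^ 5d = 33
byte 4: 74 ^ e8 = 9c
byte 5: 20 ^ de = fe
byte 6: 74 ^ d3 = a7
byte 7: 68 ^ 7f = 17
byte 8: 65 ^ 9f = fa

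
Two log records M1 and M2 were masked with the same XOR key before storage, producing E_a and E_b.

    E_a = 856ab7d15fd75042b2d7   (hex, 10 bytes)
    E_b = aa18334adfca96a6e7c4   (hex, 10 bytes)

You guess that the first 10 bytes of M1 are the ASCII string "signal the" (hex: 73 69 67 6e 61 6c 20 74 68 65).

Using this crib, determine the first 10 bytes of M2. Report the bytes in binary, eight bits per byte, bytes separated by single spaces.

First, E_a ⊕ E_b = (M1 ⊕ K) ⊕ (M2 ⊕ K) = M1 ⊕ M2, so the key drops out. Then M2 = (M1 ⊕ M2) ⊕ M1 over the first 10 bytes.
byte 0: (85 XOR aa) XOR 73 = 2f XOR 73 = 5c
byte 1: (6a XOR 18) XOR 69 = 72 XOR 69 = 1b
byte 2: (b7 XOR 33) XOR 67 = 84 XOR 67 = e3
byte 3: (d1 XOR 4a) XOR 6e = 9b XOR 6e = f5
byte 4: (5f XOR df) XOR 61 = 80 XOR 61 = e1
byte 5: (d7 XOR ca) XOR 6c = 1d XOR 6c = 71
byte 6: (50 XOR 96) XOR 20 = c6 XOR 20 = e6
byte 7: (42 XOR a6) XOR 74 = e4 XOR 74 = 90
byte 8: (b2 XOR e7) XOR 68 = 55 XOR 68 = 3d
byte 9: (d7 XOR c4) XOR 65 = 13 XOR 65 = 76

01011100 00011011 11100011 11110101 11100001 01110001 11100110 10010000 00111101 01110110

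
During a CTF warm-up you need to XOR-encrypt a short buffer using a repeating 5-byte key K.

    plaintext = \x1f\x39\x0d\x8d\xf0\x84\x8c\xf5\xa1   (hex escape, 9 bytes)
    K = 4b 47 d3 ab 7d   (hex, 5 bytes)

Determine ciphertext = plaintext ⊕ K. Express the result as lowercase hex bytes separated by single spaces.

The 5-byte key repeats, so the effective keystream is 4b 47 d3 ab 7d 4b 47 d3 ab.
byte 0:  31 xor  75 =  84
byte 1:  57 xor  71 = 126
byte 2:  13 xor 211 = 222
byte 3: 141 xor 171 =  38
byte 4: 240 xor 125 = 141
byte 5: 132 xor  75 = 207
byte 6: 140 xor  71 = 203
byte 7: 245 xor 211 =  38
byte 8: 161 xor 171 =  10

54 7e de 26 8d cf cb 26 0a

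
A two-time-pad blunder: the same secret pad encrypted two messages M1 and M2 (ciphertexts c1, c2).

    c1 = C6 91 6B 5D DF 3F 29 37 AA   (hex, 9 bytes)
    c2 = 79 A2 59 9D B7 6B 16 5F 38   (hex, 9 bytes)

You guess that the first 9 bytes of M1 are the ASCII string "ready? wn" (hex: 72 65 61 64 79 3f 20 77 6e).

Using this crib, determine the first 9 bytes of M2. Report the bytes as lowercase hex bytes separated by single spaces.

cd 56 53 a4 11 6b 1f 1f fc

First, c1 ⊕ c2 = (M1 ⊕ K) ⊕ (M2 ⊕ K) = M1 ⊕ M2, so the key drops out. Then M2 = (M1 ⊕ M2) ⊕ M1 over the first 9 bytes.
byte 0: (c6 xor 79) xor 72 = bf xor 72 = cd
byte 1: (91 xor a2) xor 65 = 33 xor 65 = 56
byte 2: (6b xor 59) xor 61 = 32 xor 61 = 53
byte 3: (5d xor 9d) xor 64 = c0 xor 64 = a4
byte 4: (df xor b7) xor 79 = 68 xor 79 = 11
byte 5: (3f xor 6b) xor 3f = 54 xor 3f = 6b
byte 6: (29 xor 16) xor 20 = 3f xor 20 = 1f
byte 7: (37 xor 5f) xor 77 = 68 xor 77 = 1f
byte 8: (aa xor 38) xor 6e = 92 xor 6e = fc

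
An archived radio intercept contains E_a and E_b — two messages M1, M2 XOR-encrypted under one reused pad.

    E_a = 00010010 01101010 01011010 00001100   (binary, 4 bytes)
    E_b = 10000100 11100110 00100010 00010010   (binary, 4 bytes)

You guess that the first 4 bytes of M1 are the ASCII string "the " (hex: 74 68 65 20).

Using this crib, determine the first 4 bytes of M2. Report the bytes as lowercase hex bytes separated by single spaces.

First, E_a ⊕ E_b = (M1 ⊕ K) ⊕ (M2 ⊕ K) = M1 ⊕ M2, so the key drops out. Then M2 = (M1 ⊕ M2) ⊕ M1 over the first 4 bytes.
byte 0: (12 ⊕ 84) ⊕ 74 = 96 ⊕ 74 = e2
byte 1: (6a ⊕ e6) ⊕ 68 = 8c ⊕ 68 = e4
byte 2: (5a ⊕ 22) ⊕ 65 = 78 ⊕ 65 = 1d
byte 3: (0c ⊕ 12) ⊕ 20 = 1e ⊕ 20 = 3e

e2 e4 1d 3e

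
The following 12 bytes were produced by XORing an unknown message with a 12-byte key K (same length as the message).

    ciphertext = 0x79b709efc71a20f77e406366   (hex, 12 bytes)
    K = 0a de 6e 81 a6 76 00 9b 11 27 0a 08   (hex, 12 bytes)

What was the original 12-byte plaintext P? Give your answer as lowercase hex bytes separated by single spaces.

73 69 67 6e 61 6c 20 6c 6f 67 69 6e

XOR is its own inverse, so applying the key byte-wise gives the result directly.
byte 0: 79 XOR 0a = 73
byte 1: b7 XOR de = 69
byte 2: 09 XOR 6e = 67
byte 3: ef XOR 81 = 6e
byte 4: c7 XOR a6 = 61
byte 5: 1a XOR 76 = 6c
byte 6: 20 XOR 00 = 20
byte 7: f7 XOR 9b = 6c
byte 8: 7e XOR 11 = 6f
byte 9: 40 XOR 27 = 67
byte 10: 63 XOR 0a = 69
byte 11: 66 XOR 08 = 6e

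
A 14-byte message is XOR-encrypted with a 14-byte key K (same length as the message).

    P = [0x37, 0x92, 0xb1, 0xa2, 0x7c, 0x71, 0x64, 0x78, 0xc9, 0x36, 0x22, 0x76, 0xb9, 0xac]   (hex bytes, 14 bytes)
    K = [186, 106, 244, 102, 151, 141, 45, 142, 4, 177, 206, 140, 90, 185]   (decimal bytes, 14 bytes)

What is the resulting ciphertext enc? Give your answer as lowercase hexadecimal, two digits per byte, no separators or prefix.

8df845c4ebfc49f6cd87ecfae315

XOR is its own inverse, so applying the key byte-wise gives the result directly.
37 ^ ba = 8d
92 ^ 6a = f8
b1 ^ f4 = 45
a2 ^ 66 = c4
7c ^ 97 = eb
71 ^ 8d = fc
64 ^ 2d = 49
78 ^ 8e = f6
c9 ^ 04 = cd
36 ^ b1 = 87
22 ^ ce = ec
76 ^ 8c = fa
b9 ^ 5a = e3
ac ^ b9 = 15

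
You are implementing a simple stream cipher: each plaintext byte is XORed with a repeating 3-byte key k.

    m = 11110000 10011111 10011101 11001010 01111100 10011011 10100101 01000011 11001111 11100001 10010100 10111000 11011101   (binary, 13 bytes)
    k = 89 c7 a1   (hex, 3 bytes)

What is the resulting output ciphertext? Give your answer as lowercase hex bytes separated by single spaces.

79 58 3c 43 bb 3a 2c 84 6e 68 53 19 54

The 3-byte key repeats, so the effective keystream is 89 c7 a1 89 c7 a1 89 c7 a1 89 c7 a1 89.
byte 0: f0 ⊕ 89 = 79
byte 1: 9f ⊕ c7 = 58
byte 2: 9d ⊕ a1 = 3c
byte 3: ca ⊕ 89 = 43
byte 4: 7c ⊕ c7 = bb
byte 5: 9b ⊕ a1 = 3a
byte 6: a5 ⊕ 89 = 2c
byte 7: 43 ⊕ c7 = 84
byte 8: cf ⊕ a1 = 6e
byte 9: e1 ⊕ 89 = 68
byte 10: 94 ⊕ c7 = 53
byte 11: b8 ⊕ a1 = 19
byte 12: dd ⊕ 89 = 54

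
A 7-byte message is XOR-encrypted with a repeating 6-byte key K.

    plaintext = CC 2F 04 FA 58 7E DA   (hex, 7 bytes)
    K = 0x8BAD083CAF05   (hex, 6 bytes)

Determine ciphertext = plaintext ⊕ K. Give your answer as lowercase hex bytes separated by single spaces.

The 6-byte key repeats, so the effective keystream is 8b ad 08 3c af 05 8b.
byte 0: 11001100 ⊕ 10001011 = 01000111
byte 1: 00101111 ⊕ 10101101 = 10000010
byte 2: 00000100 ⊕ 00001000 = 00001100
byte 3: 11111010 ⊕ 00111100 = 11000110
byte 4: 01011000 ⊕ 10101111 = 11110111
byte 5: 01111110 ⊕ 00000101 = 01111011
byte 6: 11011010 ⊕ 10001011 = 01010001

47 82 0c c6 f7 7b 51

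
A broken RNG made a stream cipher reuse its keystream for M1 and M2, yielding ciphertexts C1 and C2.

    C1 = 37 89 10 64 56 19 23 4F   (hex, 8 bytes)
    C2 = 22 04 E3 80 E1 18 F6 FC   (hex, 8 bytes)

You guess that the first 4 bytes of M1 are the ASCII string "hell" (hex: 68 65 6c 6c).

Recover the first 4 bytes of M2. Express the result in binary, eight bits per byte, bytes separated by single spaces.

First, C1 ⊕ C2 = (M1 ⊕ K) ⊕ (M2 ⊕ K) = M1 ⊕ M2, so the key drops out. Then M2 = (M1 ⊕ M2) ⊕ M1 over the first 4 bytes.
byte 0: (37 ^ 22) ^ 68 = 15 ^ 68 = 7d
byte 1: (89 ^ 04) ^ 65 = 8d ^ 65 = e8
byte 2: (10 ^ e3) ^ 6c = f3 ^ 6c = 9f
byte 3: (64 ^ 80) ^ 6c = e4 ^ 6c = 88

01111101 11101000 10011111 10001000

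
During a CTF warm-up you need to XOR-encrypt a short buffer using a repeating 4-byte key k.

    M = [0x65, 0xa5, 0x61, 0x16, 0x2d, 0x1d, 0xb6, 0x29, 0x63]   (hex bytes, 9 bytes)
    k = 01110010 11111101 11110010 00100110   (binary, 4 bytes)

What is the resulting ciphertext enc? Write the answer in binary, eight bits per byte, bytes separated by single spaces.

The 4-byte key repeats, so the effective keystream is 72 fd f2 26 72 fd f2 26 72.
byte 0: 65 ^ 72 = 17
byte 1: a5 ^ fd = 58
byte 2: 61 ^ f2 = 93
byte 3: 16 ^ 26 = 30
byte 4: 2d ^ 72 = 5f
byte 5: 1d ^ fd = e0
byte 6: b6 ^ f2 = 44
byte 7: 29 ^ 26 = 0f
byte 8: 63 ^ 72 = 11

00010111 01011000 10010011 00110000 01011111 11100000 01000100 00001111 00010001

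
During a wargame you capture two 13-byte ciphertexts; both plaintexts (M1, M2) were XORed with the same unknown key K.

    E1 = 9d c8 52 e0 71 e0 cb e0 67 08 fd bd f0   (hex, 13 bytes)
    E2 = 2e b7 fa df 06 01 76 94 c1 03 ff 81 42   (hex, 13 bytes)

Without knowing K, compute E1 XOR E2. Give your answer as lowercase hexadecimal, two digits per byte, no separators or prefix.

b37fa83f77e1bd74a60b023cb2

E1 ⊕ E2 = (M1 ⊕ K) ⊕ (M2 ⊕ K) = M1 ⊕ M2 — the shared key cancels under XOR.
9d ⊕ 2e = b3
c8 ⊕ b7 = 7f
52 ⊕ fa = a8
e0 ⊕ df = 3f
71 ⊕ 06 = 77
e0 ⊕ 01 = e1
cb ⊕ 76 = bd
e0 ⊕ 94 = 74
67 ⊕ c1 = a6
08 ⊕ 03 = 0b
fd ⊕ ff = 02
bd ⊕ 81 = 3c
f0 ⊕ 42 = b2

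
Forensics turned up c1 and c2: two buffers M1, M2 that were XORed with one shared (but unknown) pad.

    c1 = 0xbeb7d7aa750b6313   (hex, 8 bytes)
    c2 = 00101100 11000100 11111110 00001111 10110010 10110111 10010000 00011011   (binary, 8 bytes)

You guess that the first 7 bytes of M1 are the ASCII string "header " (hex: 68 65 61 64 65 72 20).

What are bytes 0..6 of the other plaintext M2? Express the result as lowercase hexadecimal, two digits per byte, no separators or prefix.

fa1648c1a2ced3

First, c1 ⊕ c2 = (M1 ⊕ K) ⊕ (M2 ⊕ K) = M1 ⊕ M2, so the key drops out. Then M2 = (M1 ⊕ M2) ⊕ M1 over the first 7 bytes.
byte 0: (be ⊕ 2c) ⊕ 68 = 92 ⊕ 68 = fa
byte 1: (b7 ⊕ c4) ⊕ 65 = 73 ⊕ 65 = 16
byte 2: (d7 ⊕ fe) ⊕ 61 = 29 ⊕ 61 = 48
byte 3: (aa ⊕ 0f) ⊕ 64 = a5 ⊕ 64 = c1
byte 4: (75 ⊕ b2) ⊕ 65 = c7 ⊕ 65 = a2
byte 5: (0b ⊕ b7) ⊕ 72 = bc ⊕ 72 = ce
byte 6: (63 ⊕ 90) ⊕ 20 = f3 ⊕ 20 = d3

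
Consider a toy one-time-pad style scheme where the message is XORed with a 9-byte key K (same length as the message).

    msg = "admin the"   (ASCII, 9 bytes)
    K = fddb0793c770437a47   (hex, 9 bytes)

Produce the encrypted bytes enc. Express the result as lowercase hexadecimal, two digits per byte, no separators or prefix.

XOR is its own inverse, so applying the key byte-wise gives the result directly.
byte 0:  97 ^ 253 = 156
byte 1: 100 ^ 219 = 191
byte 2: 109 ^   7 = 106
byte 3: 105 ^ 147 = 250
byte 4: 110 ^ 199 = 169
byte 5:  32 ^ 112 =  80
byte 6: 116 ^  67 =  55
byte 7: 104 ^ 122 =  18
byte 8: 101 ^  71 =  34

9cbf6afaa950371222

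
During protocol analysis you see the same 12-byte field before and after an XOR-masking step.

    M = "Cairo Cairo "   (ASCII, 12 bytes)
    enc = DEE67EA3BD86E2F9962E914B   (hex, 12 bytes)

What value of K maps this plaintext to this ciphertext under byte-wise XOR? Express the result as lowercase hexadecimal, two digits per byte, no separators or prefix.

9d8717d1d2a6a198ff5cfe6b

Since enc = M ⊕ K, XORing both sides with M gives K = M ⊕ enc.
43 xor de = 9d
61 xor e6 = 87
69 xor 7e = 17
72 xor a3 = d1
6f xor bd = d2
20 xor 86 = a6
43 xor e2 = a1
61 xor f9 = 98
69 xor 96 = ff
72 xor 2e = 5c
6f xor 91 = fe
20 xor 4b = 6b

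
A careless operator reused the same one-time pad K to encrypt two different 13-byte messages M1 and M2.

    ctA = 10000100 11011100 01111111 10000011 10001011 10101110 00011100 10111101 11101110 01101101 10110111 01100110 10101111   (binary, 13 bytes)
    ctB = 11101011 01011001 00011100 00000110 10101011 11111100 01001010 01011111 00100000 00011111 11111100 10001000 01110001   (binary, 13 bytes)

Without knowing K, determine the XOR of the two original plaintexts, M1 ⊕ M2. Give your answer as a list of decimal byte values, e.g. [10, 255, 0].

ctA ⊕ ctB = (M1 ⊕ K) ⊕ (M2 ⊕ K) = M1 ⊕ M2 — the shared key cancels under XOR.
84 ^ eb = 6f
dc ^ 59 = 85
7f ^ 1c = 63
83 ^ 06 = 85
8b ^ ab = 20
ae ^ fc = 52
1c ^ 4a = 56
bd ^ 5f = e2
ee ^ 20 = ce
6d ^ 1f = 72
b7 ^ fc = 4b
66 ^ 88 = ee
af ^ 71 = de

[111, 133, 99, 133, 32, 82, 86, 226, 206, 114, 75, 238, 222]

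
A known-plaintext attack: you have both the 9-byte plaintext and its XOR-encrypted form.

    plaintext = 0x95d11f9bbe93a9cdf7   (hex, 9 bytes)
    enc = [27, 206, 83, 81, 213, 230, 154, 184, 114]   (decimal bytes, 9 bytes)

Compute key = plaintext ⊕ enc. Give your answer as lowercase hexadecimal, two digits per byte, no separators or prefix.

8e1f4cca6b75337585

Since enc = plaintext ⊕ key, XORing both sides with plaintext gives key = plaintext ⊕ enc.
byte 0: 149 xor  27 = 142
byte 1: 209 xor 206 =  31
byte 2:  31 xor  83 =  76
byte 3: 155 xor  81 = 202
byte 4: 190 xor 213 = 107
byte 5: 147 xor 230 = 117
byte 6: 169 xor 154 =  51
byte 7: 205 xor 184 = 117
byte 8: 247 xor 114 = 133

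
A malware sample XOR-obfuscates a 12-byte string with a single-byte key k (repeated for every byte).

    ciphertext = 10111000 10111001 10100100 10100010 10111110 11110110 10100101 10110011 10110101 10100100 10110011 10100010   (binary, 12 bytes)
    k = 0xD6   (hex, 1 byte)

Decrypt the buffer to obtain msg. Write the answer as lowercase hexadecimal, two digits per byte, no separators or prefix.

The 1-byte key repeats, so the effective keystream is d6 d6 d6 d6 d6 d6 d6 d6 d6 d6 d6 d6.
byte 0: 184 ⊕ 214 = 110
byte 1: 185 ⊕ 214 = 111
byte 2: 164 ⊕ 214 = 114
byte 3: 162 ⊕ 214 = 116
byte 4: 190 ⊕ 214 = 104
byte 5: 246 ⊕ 214 =  32
byte 6: 165 ⊕ 214 = 115
byte 7: 179 ⊕ 214 = 101
byte 8: 181 ⊕ 214 =  99
byte 9: 164 ⊕ 214 = 114
byte 10: 179 ⊕ 214 = 101
byte 11: 162 ⊕ 214 = 116

6e6f72746820736563726574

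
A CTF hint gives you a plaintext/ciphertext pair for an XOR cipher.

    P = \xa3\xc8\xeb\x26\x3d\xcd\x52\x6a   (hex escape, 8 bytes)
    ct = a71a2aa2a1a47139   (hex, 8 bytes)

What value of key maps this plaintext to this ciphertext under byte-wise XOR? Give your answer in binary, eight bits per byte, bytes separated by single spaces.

Since ct = P ⊕ key, XORing both sides with P gives key = P ⊕ ct.
a3 XOR a7 = 04
c8 XOR 1a = d2
eb XOR 2a = c1
26 XOR a2 = 84
3d XOR a1 = 9c
cd XOR a4 = 69
52 XOR 71 = 23
6a XOR 39 = 53

00000100 11010010 11000001 10000100 10011100 01101001 00100011 01010011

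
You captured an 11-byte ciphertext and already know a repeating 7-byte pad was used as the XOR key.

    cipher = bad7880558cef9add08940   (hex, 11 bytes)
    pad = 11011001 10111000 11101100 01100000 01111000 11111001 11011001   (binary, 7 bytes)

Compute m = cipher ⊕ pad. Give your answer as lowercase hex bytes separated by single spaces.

The 7-byte key repeats, so the effective keystream is d9 b8 ec 60 78 f9 d9 d9 b8 ec 60.
byte 0: ba ⊕ d9 = 63
byte 1: d7 ⊕ b8 = 6f
byte 2: 88 ⊕ ec = 64
byte 3: 05 ⊕ 60 = 65
byte 4: 58 ⊕ 78 = 20
byte 5: ce ⊕ f9 = 37
byte 6: f9 ⊕ d9 = 20
byte 7: ad ⊕ d9 = 74
byte 8: d0 ⊕ b8 = 68
byte 9: 89 ⊕ ec = 65
byte 10: 40 ⊕ 60 = 20

63 6f 64 65 20 37 20 74 68 65 20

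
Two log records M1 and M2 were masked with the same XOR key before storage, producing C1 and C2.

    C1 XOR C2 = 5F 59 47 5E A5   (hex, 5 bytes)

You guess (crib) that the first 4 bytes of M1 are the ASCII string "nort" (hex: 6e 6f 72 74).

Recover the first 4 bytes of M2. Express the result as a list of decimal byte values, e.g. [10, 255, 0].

[49, 54, 53, 42]

Since C1 ⊕ C2 = M1 ⊕ M2, XORing with the guessed M1 bytes yields the corresponding M2 bytes: M2 = (C1 ⊕ C2) ⊕ M1.
01011111 ⊕ 01101110 = 00110001
01011001 ⊕ 01101111 = 00110110
01000111 ⊕ 01110010 = 00110101
01011110 ⊕ 01110100 = 00101010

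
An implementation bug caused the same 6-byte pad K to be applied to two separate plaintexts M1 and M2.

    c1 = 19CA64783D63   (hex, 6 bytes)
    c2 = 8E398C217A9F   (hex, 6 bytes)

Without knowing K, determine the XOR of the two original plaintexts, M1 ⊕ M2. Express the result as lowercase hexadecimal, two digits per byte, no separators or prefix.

97f3e85947fc

c1 ⊕ c2 = (M1 ⊕ K) ⊕ (M2 ⊕ K) = M1 ⊕ M2 — the shared key cancels under XOR.
byte 0: 19 ⊕ 8e = 97
byte 1: ca ⊕ 39 = f3
byte 2: 64 ⊕ 8c = e8
byte 3: 78 ⊕ 21 = 59
byte 4: 3d ⊕ 7a = 47
byte 5: 63 ⊕ 9f = fc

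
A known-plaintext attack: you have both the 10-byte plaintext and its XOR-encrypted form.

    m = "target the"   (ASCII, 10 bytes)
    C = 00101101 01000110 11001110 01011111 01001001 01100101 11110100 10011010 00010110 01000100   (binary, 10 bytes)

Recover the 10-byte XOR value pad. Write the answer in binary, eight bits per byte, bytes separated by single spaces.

Since C = m ⊕ pad, XORing both sides with m gives pad = m ⊕ C.
byte 0: 74 ^ 2d = 59
byte 1: 61 ^ 46 = 27
byte 2: 72 ^ ce = bc
byte 3: 67 ^ 5f = 38
byte 4: 65 ^ 49 = 2c
byte 5: 74 ^ 65 = 11
byte 6: 20 ^ f4 = d4
byte 7: 74 ^ 9a = ee
byte 8: 68 ^ 16 = 7e
byte 9: 65 ^ 44 = 21

01011001 00100111 10111100 00111000 00101100 00010001 11010100 11101110 01111110 00100001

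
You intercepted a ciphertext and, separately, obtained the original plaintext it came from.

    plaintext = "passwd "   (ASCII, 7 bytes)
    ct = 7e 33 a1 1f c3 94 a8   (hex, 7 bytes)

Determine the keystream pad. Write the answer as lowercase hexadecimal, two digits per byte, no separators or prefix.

0e52d26cb4f088

Since ct = plaintext ⊕ pad, XORing both sides with plaintext gives pad = plaintext ⊕ ct.
70 ⊕ 7e = 0e
61 ⊕ 33 = 52
73 ⊕ a1 = d2
73 ⊕ 1f = 6c
77 ⊕ c3 = b4
64 ⊕ 94 = f0
20 ⊕ a8 = 88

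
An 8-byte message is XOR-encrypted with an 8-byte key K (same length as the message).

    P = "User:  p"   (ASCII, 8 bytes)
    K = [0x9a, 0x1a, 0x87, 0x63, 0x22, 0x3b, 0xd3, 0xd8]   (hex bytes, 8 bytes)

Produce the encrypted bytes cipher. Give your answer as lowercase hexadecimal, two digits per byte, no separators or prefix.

XOR is its own inverse, so applying the key byte-wise gives the result directly.
byte 0: 55 XOR 9a = cf
byte 1: 73 XOR 1a = 69
byte 2: 65 XOR 87 = e2
byte 3: 72 XOR 63 = 11
byte 4: 3a XOR 22 = 18
byte 5: 20 XOR 3b = 1b
byte 6: 20 XOR d3 = f3
byte 7: 70 XOR d8 = a8

cf69e211181bf3a8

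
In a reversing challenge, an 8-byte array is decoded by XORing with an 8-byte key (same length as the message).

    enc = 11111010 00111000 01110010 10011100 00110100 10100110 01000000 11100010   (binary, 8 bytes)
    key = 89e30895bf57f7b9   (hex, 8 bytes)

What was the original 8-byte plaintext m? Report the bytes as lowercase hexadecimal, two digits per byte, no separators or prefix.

fa xor 89 = 73
38 xor e3 = db
72 xor 08 = 7a
9c xor 95 = 09
34 xor bf = 8b
a6 xor 57 = f1
40 xor f7 = b7
e2 xor b9 = 5b

73db7a098bf1b75b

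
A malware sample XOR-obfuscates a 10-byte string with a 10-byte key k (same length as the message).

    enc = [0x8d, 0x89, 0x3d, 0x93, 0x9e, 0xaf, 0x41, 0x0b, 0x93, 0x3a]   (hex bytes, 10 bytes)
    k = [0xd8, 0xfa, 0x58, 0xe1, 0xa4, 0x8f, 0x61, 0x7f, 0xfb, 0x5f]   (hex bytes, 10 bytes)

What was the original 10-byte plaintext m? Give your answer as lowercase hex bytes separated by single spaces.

55 73 65 72 3a 20 20 74 68 65

8d ⊕ d8 = 55
89 ⊕ fa = 73
3d ⊕ 58 = 65
93 ⊕ e1 = 72
9e ⊕ a4 = 3a
af ⊕ 8f = 20
41 ⊕ 61 = 20
0b ⊕ 7f = 74
93 ⊕ fb = 68
3a ⊕ 5f = 65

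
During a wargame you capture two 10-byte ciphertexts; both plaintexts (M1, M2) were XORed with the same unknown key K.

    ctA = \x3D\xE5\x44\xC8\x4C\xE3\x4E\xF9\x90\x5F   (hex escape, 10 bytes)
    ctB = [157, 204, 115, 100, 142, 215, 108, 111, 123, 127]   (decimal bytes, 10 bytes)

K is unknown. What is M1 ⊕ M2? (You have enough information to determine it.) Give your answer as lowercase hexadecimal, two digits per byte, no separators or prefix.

a02937acc2342296eb20

ctA ⊕ ctB = (M1 ⊕ K) ⊕ (M2 ⊕ K) = M1 ⊕ M2 — the shared key cancels under XOR.
00111101 xor 10011101 = 10100000
11100101 xor 11001100 = 00101001
01000100 xor 01110011 = 00110111
11001000 xor 01100100 = 10101100
01001100 xor 10001110 = 11000010
11100011 xor 11010111 = 00110100
01001110 xor 01101100 = 00100010
11111001 xor 01101111 = 10010110
10010000 xor 01111011 = 11101011
01011111 xor 01111111 = 00100000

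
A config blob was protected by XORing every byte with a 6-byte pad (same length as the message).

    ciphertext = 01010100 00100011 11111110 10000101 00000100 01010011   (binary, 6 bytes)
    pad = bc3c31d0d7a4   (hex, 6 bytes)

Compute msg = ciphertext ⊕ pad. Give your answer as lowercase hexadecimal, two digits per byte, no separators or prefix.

XOR is its own inverse, so applying the key byte-wise gives the result directly.
54 ⊕ bc = e8
23 ⊕ 3c = 1f
fe ⊕ 31 = cf
85 ⊕ d0 = 55
04 ⊕ d7 = d3
53 ⊕ a4 = f7

e81fcf55d3f7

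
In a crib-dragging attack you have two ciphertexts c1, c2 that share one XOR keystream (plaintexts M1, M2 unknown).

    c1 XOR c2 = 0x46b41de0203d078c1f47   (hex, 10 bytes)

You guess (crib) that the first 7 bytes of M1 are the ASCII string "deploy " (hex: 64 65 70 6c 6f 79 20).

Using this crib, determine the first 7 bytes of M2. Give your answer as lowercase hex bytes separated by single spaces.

22 d1 6d 8c 4f 44 27

Since c1 ⊕ c2 = M1 ⊕ M2, XORing with the guessed M1 bytes yields the corresponding M2 bytes: M2 = (c1 ⊕ c2) ⊕ M1.
46 xor 64 = 22
b4 xor 65 = d1
1d xor 70 = 6d
e0 xor 6c = 8c
20 xor 6f = 4f
3d xor 79 = 44
07 xor 20 = 27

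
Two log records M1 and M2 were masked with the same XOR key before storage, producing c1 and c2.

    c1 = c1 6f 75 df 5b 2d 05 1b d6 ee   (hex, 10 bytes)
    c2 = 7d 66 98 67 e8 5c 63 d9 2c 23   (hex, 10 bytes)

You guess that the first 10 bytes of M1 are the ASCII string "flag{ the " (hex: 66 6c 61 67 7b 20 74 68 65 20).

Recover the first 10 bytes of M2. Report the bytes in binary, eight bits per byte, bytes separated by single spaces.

First, c1 ⊕ c2 = (M1 ⊕ K) ⊕ (M2 ⊕ K) = M1 ⊕ M2, so the key drops out. Then M2 = (M1 ⊕ M2) ⊕ M1 over the first 10 bytes.
byte 0: (c1 xor 7d) xor 66 = bc xor 66 = da
byte 1: (6f xor 66) xor 6c = 09 xor 6c = 65
byte 2: (75 xor 98) xor 61 = ed xor 61 = 8c
byte 3: (df xor 67) xor 67 = b8 xor 67 = df
byte 4: (5b xor e8) xor 7b = b3 xor 7b = c8
byte 5: (2d xor 5c) xor 20 = 71 xor 20 = 51
byte 6: (05 xor 63) xor 74 = 66 xor 74 = 12
byte 7: (1b xor d9) xor 68 = c2 xor 68 = aa
byte 8: (d6 xor 2c) xor 65 = fa xor 65 = 9f
byte 9: (ee xor 23) xor 20 = cd xor 20 = ed

11011010 01100101 10001100 11011111 11001000 01010001 00010010 10101010 10011111 11101101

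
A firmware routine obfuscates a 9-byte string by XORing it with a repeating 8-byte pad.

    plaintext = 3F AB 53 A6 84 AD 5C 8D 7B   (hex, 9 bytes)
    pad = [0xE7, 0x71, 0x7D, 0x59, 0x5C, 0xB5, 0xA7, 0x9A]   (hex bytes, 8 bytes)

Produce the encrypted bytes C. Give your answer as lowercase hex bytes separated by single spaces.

The 8-byte key repeats, so the effective keystream is e7 71 7d 59 5c b5 a7 9a e7.
byte 0: 3f ⊕ e7 = d8
byte 1: ab ⊕ 71 = da
byte 2: 53 ⊕ 7d = 2e
byte 3: a6 ⊕ 59 = ff
byte 4: 84 ⊕ 5c = d8
byte 5: ad ⊕ b5 = 18
byte 6: 5c ⊕ a7 = fb
byte 7: 8d ⊕ 9a = 17
byte 8: 7b ⊕ e7 = 9c

d8 da 2e ff d8 18 fb 17 9c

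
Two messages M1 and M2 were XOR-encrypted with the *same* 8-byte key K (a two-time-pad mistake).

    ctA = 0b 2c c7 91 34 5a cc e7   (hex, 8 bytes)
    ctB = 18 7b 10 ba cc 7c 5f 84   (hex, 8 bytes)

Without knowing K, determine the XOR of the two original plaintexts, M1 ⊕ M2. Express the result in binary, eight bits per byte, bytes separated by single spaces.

00010011 01010111 11010111 00101011 11111000 00100110 10010011 01100011

ctA ⊕ ctB = (M1 ⊕ K) ⊕ (M2 ⊕ K) = M1 ⊕ M2 — the shared key cancels under XOR.
byte 0: 0b XOR 18 = 13
byte 1: 2c XOR 7b = 57
byte 2: c7 XOR 10 = d7
byte 3: 91 XOR ba = 2b
byte 4: 34 XOR cc = f8
byte 5: 5a XOR 7c = 26
byte 6: cc XOR 5f = 93
byte 7: e7 XOR 84 = 63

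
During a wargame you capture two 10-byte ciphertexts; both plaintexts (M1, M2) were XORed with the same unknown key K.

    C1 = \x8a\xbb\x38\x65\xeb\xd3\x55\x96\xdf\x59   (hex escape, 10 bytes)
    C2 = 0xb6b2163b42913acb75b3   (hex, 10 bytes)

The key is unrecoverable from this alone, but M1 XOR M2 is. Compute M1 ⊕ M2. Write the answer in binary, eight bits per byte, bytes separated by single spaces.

C1 ⊕ C2 = (M1 ⊕ K) ⊕ (M2 ⊕ K) = M1 ⊕ M2 — the shared key cancels under XOR.
138 XOR 182 =  60
187 XOR 178 =   9
 56 XOR  22 =  46
101 XOR  59 =  94
235 XOR  66 = 169
211 XOR 145 =  66
 85 XOR  58 = 111
150 XOR 203 =  93
223 XOR 117 = 170
 89 XOR 179 = 234

00111100 00001001 00101110 01011110 10101001 01000010 01101111 01011101 10101010 11101010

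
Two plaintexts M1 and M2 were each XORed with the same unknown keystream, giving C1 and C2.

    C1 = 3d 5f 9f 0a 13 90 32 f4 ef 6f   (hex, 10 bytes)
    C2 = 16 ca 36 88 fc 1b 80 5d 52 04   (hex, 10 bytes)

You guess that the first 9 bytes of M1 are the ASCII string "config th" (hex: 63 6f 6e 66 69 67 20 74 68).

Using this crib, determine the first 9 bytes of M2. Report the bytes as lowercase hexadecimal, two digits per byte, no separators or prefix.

First, C1 ⊕ C2 = (M1 ⊕ K) ⊕ (M2 ⊕ K) = M1 ⊕ M2, so the key drops out. Then M2 = (M1 ⊕ M2) ⊕ M1 over the first 9 bytes.
byte 0: (3d ⊕ 16) ⊕ 63 = 2b ⊕ 63 = 48
byte 1: (5f ⊕ ca) ⊕ 6f = 95 ⊕ 6f = fa
byte 2: (9f ⊕ 36) ⊕ 6e = a9 ⊕ 6e = c7
byte 3: (0a ⊕ 88) ⊕ 66 = 82 ⊕ 66 = e4
byte 4: (13 ⊕ fc) ⊕ 69 = ef ⊕ 69 = 86
byte 5: (90 ⊕ 1b) ⊕ 67 = 8b ⊕ 67 = ec
byte 6: (32 ⊕ 80) ⊕ 20 = b2 ⊕ 20 = 92
byte 7: (f4 ⊕ 5d) ⊕ 74 = a9 ⊕ 74 = dd
byte 8: (ef ⊕ 52) ⊕ 68 = bd ⊕ 68 = d5

48fac7e486ec92ddd5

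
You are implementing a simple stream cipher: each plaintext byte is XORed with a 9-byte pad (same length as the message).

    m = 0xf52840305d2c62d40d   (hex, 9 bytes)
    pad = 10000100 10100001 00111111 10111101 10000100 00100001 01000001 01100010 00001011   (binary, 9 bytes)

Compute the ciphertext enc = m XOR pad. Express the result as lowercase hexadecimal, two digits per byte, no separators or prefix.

71897f8dd90d23b606

XOR is its own inverse, so applying the key byte-wise gives the result directly.
byte 0: f5 ⊕ 84 = 71
byte 1: 28 ⊕ a1 = 89
byte 2: 40 ⊕ 3f = 7f
byte 3: 30 ⊕ bd = 8d
byte 4: 5d ⊕ 84 = d9
byte 5: 2c ⊕ 21 = 0d
byte 6: 62 ⊕ 41 = 23
byte 7: d4 ⊕ 62 = b6
byte 8: 0d ⊕ 0b = 06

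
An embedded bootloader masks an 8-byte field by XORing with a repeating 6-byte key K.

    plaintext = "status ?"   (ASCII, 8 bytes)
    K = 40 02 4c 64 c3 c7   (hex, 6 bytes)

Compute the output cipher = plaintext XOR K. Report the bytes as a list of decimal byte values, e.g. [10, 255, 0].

[51, 118, 45, 16, 182, 180, 96, 61]

The 6-byte key repeats, so the effective keystream is 40 02 4c 64 c3 c7 40 02.
byte 0: 115 XOR  64 =  51
byte 1: 116 XOR   2 = 118
byte 2:  97 XOR  76 =  45
byte 3: 116 XOR 100 =  16
byte 4: 117 XOR 195 = 182
byte 5: 115 XOR 199 = 180
byte 6:  32 XOR  64 =  96
byte 7:  63 XOR   2 =  61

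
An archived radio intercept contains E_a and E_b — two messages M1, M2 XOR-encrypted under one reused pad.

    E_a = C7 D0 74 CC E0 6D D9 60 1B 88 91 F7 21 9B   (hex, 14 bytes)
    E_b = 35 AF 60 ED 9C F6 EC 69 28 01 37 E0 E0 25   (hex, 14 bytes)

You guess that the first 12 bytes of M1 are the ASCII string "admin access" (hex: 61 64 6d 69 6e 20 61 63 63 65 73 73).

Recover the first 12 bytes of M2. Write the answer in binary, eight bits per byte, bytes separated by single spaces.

First, E_a ⊕ E_b = (M1 ⊕ K) ⊕ (M2 ⊕ K) = M1 ⊕ M2, so the key drops out. Then M2 = (M1 ⊕ M2) ⊕ M1 over the first 12 bytes.
byte 0: (c7 xor 35) xor 61 = f2 xor 61 = 93
byte 1: (d0 xor af) xor 64 = 7f xor 64 = 1b
byte 2: (74 xor 60) xor 6d = 14 xor 6d = 79
byte 3: (cc xor ed) xor 69 = 21 xor 69 = 48
byte 4: (e0 xor 9c) xor 6e = 7c xor 6e = 12
byte 5: (6d xor f6) xor 20 = 9b xor 20 = bb
byte 6: (d9 xor ec) xor 61 = 35 xor 61 = 54
byte 7: (60 xor 69) xor 63 = 09 xor 63 = 6a
byte 8: (1b xor 28) xor 63 = 33 xor 63 = 50
byte 9: (88 xor 01) xor 65 = 89 xor 65 = ec
byte 10: (91 xor 37) xor 73 = a6 xor 73 = d5
byte 11: (f7 xor e0) xor 73 = 17 xor 73 = 64

10010011 00011011 01111001 01001000 00010010 10111011 01010100 01101010 01010000 11101100 11010101 01100100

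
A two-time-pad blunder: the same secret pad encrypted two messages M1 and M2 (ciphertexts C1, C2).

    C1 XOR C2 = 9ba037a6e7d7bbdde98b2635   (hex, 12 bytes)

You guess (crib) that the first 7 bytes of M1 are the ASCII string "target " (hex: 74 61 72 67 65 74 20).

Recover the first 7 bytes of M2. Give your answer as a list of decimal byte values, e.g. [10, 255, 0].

[239, 193, 69, 193, 130, 163, 155]

Since C1 ⊕ C2 = M1 ⊕ M2, XORing with the guessed M1 bytes yields the corresponding M2 bytes: M2 = (C1 ⊕ C2) ⊕ M1.
10011011 ^ 01110100 = 11101111
10100000 ^ 01100001 = 11000001
00110111 ^ 01110010 = 01000101
10100110 ^ 01100111 = 11000001
11100111 ^ 01100101 = 10000010
11010111 ^ 01110100 = 10100011
10111011 ^ 00100000 = 10011011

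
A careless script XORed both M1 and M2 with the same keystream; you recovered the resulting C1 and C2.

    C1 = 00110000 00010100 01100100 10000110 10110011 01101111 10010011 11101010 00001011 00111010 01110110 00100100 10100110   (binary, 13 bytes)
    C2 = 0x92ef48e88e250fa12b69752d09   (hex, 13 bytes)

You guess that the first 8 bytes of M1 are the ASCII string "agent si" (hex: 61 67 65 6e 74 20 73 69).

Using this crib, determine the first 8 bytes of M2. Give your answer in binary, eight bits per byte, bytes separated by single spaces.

11000011 10011100 01001001 00000000 01001001 01101010 11101111 00100010

First, C1 ⊕ C2 = (M1 ⊕ K) ⊕ (M2 ⊕ K) = M1 ⊕ M2, so the key drops out. Then M2 = (M1 ⊕ M2) ⊕ M1 over the first 8 bytes.
byte 0: (30 ^ 92) ^ 61 = a2 ^ 61 = c3
byte 1: (14 ^ ef) ^ 67 = fb ^ 67 = 9c
byte 2: (64 ^ 48) ^ 65 = 2c ^ 65 = 49
byte 3: (86 ^ e8) ^ 6e = 6e ^ 6e = 00
byte 4: (b3 ^ 8e) ^ 74 = 3d ^ 74 = 49
byte 5: (6f ^ 25) ^ 20 = 4a ^ 20 = 6a
byte 6: (93 ^ 0f) ^ 73 = 9c ^ 73 = ef
byte 7: (ea ^ a1) ^ 69 = 4b ^ 69 = 22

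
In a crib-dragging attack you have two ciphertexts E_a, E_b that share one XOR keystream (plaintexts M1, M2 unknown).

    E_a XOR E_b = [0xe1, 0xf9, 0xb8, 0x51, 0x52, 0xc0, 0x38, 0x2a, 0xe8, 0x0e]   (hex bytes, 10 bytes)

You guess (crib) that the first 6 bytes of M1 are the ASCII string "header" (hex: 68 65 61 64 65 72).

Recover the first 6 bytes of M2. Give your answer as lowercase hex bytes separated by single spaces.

89 9c d9 35 37 b2

Since E_a ⊕ E_b = M1 ⊕ M2, XORing with the guessed M1 bytes yields the corresponding M2 bytes: M2 = (E_a ⊕ E_b) ⊕ M1.
byte 0: 225 ⊕ 104 = 137
byte 1: 249 ⊕ 101 = 156
byte 2: 184 ⊕  97 = 217
byte 3:  81 ⊕ 100 =  53
byte 4:  82 ⊕ 101 =  55
byte 5: 192 ⊕ 114 = 178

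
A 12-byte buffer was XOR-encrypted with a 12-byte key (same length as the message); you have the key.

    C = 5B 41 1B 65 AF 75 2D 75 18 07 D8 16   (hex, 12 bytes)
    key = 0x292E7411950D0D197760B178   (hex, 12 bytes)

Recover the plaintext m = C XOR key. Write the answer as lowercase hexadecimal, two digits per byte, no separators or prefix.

726f6f743a78206c6f67696e

5b xor 29 = 72
41 xor 2e = 6f
1b xor 74 = 6f
65 xor 11 = 74
af xor 95 = 3a
75 xor 0d = 78
2d xor 0d = 20
75 xor 19 = 6c
18 xor 77 = 6f
07 xor 60 = 67
d8 xor b1 = 69
16 xor 78 = 6e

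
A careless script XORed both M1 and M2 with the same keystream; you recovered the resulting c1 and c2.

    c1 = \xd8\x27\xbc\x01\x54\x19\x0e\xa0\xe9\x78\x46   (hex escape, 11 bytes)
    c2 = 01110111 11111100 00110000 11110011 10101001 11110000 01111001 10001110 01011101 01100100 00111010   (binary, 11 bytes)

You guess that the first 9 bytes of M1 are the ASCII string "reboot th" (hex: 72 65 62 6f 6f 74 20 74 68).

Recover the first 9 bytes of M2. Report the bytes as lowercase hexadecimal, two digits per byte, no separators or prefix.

First, c1 ⊕ c2 = (M1 ⊕ K) ⊕ (M2 ⊕ K) = M1 ⊕ M2, so the key drops out. Then M2 = (M1 ⊕ M2) ⊕ M1 over the first 9 bytes.
byte 0: (d8 ^ 77) ^ 72 = af ^ 72 = dd
byte 1: (27 ^ fc) ^ 65 = db ^ 65 = be
byte 2: (bc ^ 30) ^ 62 = 8c ^ 62 = ee
byte 3: (01 ^ f3) ^ 6f = f2 ^ 6f = 9d
byte 4: (54 ^ a9) ^ 6f = fd ^ 6f = 92
byte 5: (19 ^ f0) ^ 74 = e9 ^ 74 = 9d
byte 6: (0e ^ 79) ^ 20 = 77 ^ 20 = 57
byte 7: (a0 ^ 8e) ^ 74 = 2e ^ 74 = 5a
byte 8: (e9 ^ 5d) ^ 68 = b4 ^ 68 = dc

ddbeee9d929d575adc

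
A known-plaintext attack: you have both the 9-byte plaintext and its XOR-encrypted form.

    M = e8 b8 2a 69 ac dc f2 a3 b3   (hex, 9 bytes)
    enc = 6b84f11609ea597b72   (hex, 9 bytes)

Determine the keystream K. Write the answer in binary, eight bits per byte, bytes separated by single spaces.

Since enc = M ⊕ K, XORing both sides with M gives K = M ⊕ enc.
e8 xor 6b = 83
b8 xor 84 = 3c
2a xor f1 = db
69 xor 16 = 7f
ac xor 09 = a5
dc xor ea = 36
f2 xor 59 = ab
a3 xor 7b = d8
b3 xor 72 = c1

10000011 00111100 11011011 01111111 10100101 00110110 10101011 11011000 11000001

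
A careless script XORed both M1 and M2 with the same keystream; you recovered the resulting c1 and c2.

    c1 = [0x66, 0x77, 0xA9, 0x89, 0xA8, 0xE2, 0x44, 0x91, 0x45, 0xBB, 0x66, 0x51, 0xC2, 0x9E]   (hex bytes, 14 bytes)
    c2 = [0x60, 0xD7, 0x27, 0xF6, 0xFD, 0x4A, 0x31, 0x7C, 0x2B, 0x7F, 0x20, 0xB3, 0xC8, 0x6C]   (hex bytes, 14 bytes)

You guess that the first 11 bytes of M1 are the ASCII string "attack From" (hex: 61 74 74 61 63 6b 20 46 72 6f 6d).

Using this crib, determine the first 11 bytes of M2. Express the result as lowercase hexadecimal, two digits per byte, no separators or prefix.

67d4fa1e36c355ab1cab2b

First, c1 ⊕ c2 = (M1 ⊕ K) ⊕ (M2 ⊕ K) = M1 ⊕ M2, so the key drops out. Then M2 = (M1 ⊕ M2) ⊕ M1 over the first 11 bytes.
byte 0: (66 xor 60) xor 61 = 06 xor 61 = 67
byte 1: (77 xor d7) xor 74 = a0 xor 74 = d4
byte 2: (a9 xor 27) xor 74 = 8e xor 74 = fa
byte 3: (89 xor f6) xor 61 = 7f xor 61 = 1e
byte 4: (a8 xor fd) xor 63 = 55 xor 63 = 36
byte 5: (e2 xor 4a) xor 6b = a8 xor 6b = c3
byte 6: (44 xor 31) xor 20 = 75 xor 20 = 55
byte 7: (91 xor 7c) xor 46 = ed xor 46 = ab
byte 8: (45 xor 2b) xor 72 = 6e xor 72 = 1c
byte 9: (bb xor 7f) xor 6f = c4 xor 6f = ab
byte 10: (66 xor 20) xor 6d = 46 xor 6d = 2b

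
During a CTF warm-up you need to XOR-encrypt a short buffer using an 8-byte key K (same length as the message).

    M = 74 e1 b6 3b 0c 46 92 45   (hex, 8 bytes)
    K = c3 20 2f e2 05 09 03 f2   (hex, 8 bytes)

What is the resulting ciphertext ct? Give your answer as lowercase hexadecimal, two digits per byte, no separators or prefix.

116 xor 195 = 183
225 xor  32 = 193
182 xor  47 = 153
 59 xor 226 = 217
 12 xor   5 =   9
 70 xor   9 =  79
146 xor   3 = 145
 69 xor 242 = 183

b7c199d9094f91b7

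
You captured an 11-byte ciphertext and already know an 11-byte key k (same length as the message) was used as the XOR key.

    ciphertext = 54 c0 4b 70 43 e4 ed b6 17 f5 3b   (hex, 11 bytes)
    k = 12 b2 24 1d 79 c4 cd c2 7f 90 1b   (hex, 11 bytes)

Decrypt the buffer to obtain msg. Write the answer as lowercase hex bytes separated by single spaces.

46 72 6f 6d 3a 20 20 74 68 65 20

XOR is its own inverse, so applying the key byte-wise gives the result directly.
54 ⊕ 12 = 46
c0 ⊕ b2 = 72
4b ⊕ 24 = 6f
70 ⊕ 1d = 6d
43 ⊕ 79 = 3a
e4 ⊕ c4 = 20
ed ⊕ cd = 20
b6 ⊕ c2 = 74
17 ⊕ 7f = 68
f5 ⊕ 90 = 65
3b ⊕ 1b = 20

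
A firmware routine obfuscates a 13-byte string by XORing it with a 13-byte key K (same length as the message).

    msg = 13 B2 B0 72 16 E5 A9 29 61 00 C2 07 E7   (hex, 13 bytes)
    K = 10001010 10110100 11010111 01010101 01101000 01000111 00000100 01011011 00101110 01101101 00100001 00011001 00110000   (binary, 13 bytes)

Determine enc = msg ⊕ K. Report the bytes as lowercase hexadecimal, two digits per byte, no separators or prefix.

990667277ea2ad724f6de31ed7

XOR is its own inverse, so applying the key byte-wise gives the result directly.
00010011 ⊕ 10001010 = 10011001
10110010 ⊕ 10110100 = 00000110
10110000 ⊕ 11010111 = 01100111
01110010 ⊕ 01010101 = 00100111
00010110 ⊕ 01101000 = 01111110
11100101 ⊕ 01000111 = 10100010
10101001 ⊕ 00000100 = 10101101
00101001 ⊕ 01011011 = 01110010
01100001 ⊕ 00101110 = 01001111
00000000 ⊕ 01101101 = 01101101
11000010 ⊕ 00100001 = 11100011
00000111 ⊕ 00011001 = 00011110
11100111 ⊕ 00110000 = 11010111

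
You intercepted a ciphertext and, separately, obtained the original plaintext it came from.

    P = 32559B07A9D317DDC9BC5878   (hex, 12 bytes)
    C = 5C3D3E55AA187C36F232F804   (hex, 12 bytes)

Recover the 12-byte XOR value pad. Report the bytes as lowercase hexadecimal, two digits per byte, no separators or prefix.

6e68a55203cb6beb3b8ea07c

Since C = P ⊕ pad, XORing both sides with P gives pad = P ⊕ C.
32 ^ 5c = 6e
55 ^ 3d = 68
9b ^ 3e = a5
07 ^ 55 = 52
a9 ^ aa = 03
d3 ^ 18 = cb
17 ^ 7c = 6b
dd ^ 36 = eb
c9 ^ f2 = 3b
bc ^ 32 = 8e
58 ^ f8 = a0
78 ^ 04 = 7c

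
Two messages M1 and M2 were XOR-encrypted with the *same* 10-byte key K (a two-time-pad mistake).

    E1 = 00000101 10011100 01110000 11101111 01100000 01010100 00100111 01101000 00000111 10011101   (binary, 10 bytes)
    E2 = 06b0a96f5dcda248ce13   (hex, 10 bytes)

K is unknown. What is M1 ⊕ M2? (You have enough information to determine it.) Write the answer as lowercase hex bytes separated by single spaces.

E1 ⊕ E2 = (M1 ⊕ K) ⊕ (M2 ⊕ K) = M1 ⊕ M2 — the shared key cancels under XOR.
05 xor 06 = 03
9c xor b0 = 2c
70 xor a9 = d9
ef xor 6f = 80
60 xor 5d = 3d
54 xor cd = 99
27 xor a2 = 85
68 xor 48 = 20
07 xor ce = c9
9d xor 13 = 8e

03 2c d9 80 3d 99 85 20 c9 8e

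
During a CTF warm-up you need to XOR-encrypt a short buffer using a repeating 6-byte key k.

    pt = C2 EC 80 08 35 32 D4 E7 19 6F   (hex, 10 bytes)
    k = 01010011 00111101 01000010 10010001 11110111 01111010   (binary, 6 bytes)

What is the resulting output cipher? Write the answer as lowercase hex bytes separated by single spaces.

91 d1 c2 99 c2 48 87 da 5b fe

The 6-byte key repeats, so the effective keystream is 53 3d 42 91 f7 7a 53 3d 42 91.
byte 0: c2 xor 53 = 91
byte 1: ec xor 3d = d1
byte 2: 80 xor 42 = c2
byte 3: 08 xor 91 = 99
byte 4: 35 xor f7 = c2
byte 5: 32 xor 7a = 48
byte 6: d4 xor 53 = 87
byte 7: e7 xor 3d = da
byte 8: 19 xor 42 = 5b
byte 9: 6f xor 91 = fe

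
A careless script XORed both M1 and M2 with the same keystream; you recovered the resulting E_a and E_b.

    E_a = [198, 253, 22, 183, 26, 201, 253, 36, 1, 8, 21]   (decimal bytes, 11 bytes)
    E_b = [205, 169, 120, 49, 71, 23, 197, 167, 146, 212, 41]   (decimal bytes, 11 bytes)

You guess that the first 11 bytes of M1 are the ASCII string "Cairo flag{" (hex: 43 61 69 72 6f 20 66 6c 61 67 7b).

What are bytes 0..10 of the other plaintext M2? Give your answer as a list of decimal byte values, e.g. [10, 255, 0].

[72, 53, 7, 244, 50, 254, 94, 239, 242, 187, 71]

First, E_a ⊕ E_b = (M1 ⊕ K) ⊕ (M2 ⊕ K) = M1 ⊕ M2, so the key drops out. Then M2 = (M1 ⊕ M2) ⊕ M1 over the first 11 bytes.
byte 0: (c6 XOR cd) XOR 43 = 0b XOR 43 = 48
byte 1: (fd XOR a9) XOR 61 = 54 XOR 61 = 35
byte 2: (16 XOR 78) XOR 69 = 6e XOR 69 = 07
byte 3: (b7 XOR 31) XOR 72 = 86 XOR 72 = f4
byte 4: (1a XOR 47) XOR 6f = 5d XOR 6f = 32
byte 5: (c9 XOR 17) XOR 20 = de XOR 20 = fe
byte 6: (fd XOR c5) XOR 66 = 38 XOR 66 = 5e
byte 7: (24 XOR a7) XOR 6c = 83 XOR 6c = ef
byte 8: (01 XOR 92) XOR 61 = 93 XOR 61 = f2
byte 9: (08 XOR d4) XOR 67 = dc XOR 67 = bb
byte 10: (15 XOR 29) XOR 7b = 3c XOR 7b = 47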